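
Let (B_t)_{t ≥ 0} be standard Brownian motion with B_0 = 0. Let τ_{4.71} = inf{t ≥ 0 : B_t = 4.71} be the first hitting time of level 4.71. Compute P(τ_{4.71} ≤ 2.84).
P(τ_{4.71} ≤ 2.84) = 2(1 − Φ(4.71/√2.84)) = 2(1 − Φ(2.7949)) ≈ 0.0052

By the reflection principle for standard BM, P(τ_b ≤ t) = 2 · P(B_t ≥ b). Since B_t ~ N(0, t), P(B_t ≥ 4.71) = 1 − Φ(4.71/√t) = 1 − Φ(4.71/√2.84) = 1 − Φ(2.7949) ≈ 0.00260. Doubling: P(τ_{4.71} ≤ 2.84) ≈ 2 · 0.00260 = 0.00520 ≈ 0.0052.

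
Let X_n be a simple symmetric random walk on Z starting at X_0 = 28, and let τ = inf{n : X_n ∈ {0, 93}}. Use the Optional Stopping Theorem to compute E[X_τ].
E[X_τ] = 28

X_n is a martingale and τ is a bounded-mean stopping time (indeed τ is finite a.s. with bounded expectation since the walk is in a bounded region). By the OST, E[X_τ] = E[X_0] = 28. Equivalently: E[X_τ] = 93 · P(hit 93 first) + 0 · P(hit 0 first) = 93 · (28/93) = 28.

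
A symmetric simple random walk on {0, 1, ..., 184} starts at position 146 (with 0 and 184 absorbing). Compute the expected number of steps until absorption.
E[τ | X_0 = 146] = 5548

Let v_k = E[τ | X_0 = k]. Boundary: v_0 = v_184 = 0. Recurrence: v_k = 1 + (v_{k-1} + v_{k+1})/2 for 1 ≤ k ≤ 183. The particular solution to v_k − (v_{k-1} + v_{k+1})/2 = 1 is v_k = −k^2. Adding homogeneous solution A + B k and matching boundaries gives v_k = k (184 − k). Substituting k = 146: v_146 = 146 · 38 = 5548.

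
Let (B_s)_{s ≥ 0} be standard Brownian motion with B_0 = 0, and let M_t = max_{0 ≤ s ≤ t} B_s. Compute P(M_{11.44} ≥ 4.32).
P(M_{11.44} ≥ 4.32) = 2·P(B_{11.44} ≥ 4.32) = 2(1 − Φ(4.32/√11.44)) ≈ 0.2015

By the reflection principle for Brownian motion, P(M_t ≥ a) = 2 · P(B_t ≥ a) for a ≥ 0. Since B_t ~ N(0, t), P(B_t ≥ 4.32) = 1 − Φ(4.32/√t) = 1 − Φ(4.32/√11.44) = 1 − Φ(1.2772). So
  P(M_{11.44} ≥ 4.32) = 2(1 − Φ(1.2772)) ≈ 0.2015.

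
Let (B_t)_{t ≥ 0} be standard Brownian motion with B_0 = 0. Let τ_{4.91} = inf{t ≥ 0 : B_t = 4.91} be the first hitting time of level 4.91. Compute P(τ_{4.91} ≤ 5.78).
P(τ_{4.91} ≤ 5.78) = 2(1 − Φ(4.91/√5.78)) = 2(1 − Φ(2.0423)) ≈ 0.0411

By the reflection principle for standard BM, P(τ_b ≤ t) = 2 · P(B_t ≥ b). Since B_t ~ N(0, t), P(B_t ≥ 4.91) = 1 − Φ(4.91/√t) = 1 − Φ(4.91/√5.78) = 1 − Φ(2.0423) ≈ 0.02056. Doubling: P(τ_{4.91} ≤ 5.78) ≈ 2 · 0.02056 = 0.04112 ≈ 0.0411.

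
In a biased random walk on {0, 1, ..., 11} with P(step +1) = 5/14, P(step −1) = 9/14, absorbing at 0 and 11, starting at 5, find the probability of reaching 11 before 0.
P(hit 11 before 0) = (1 − (9/5)^5) / (1 − (9/5)^11) = 218453125/7833057871

Let u_k denote P(reach 11 before 0 | start at k). Boundary: u_0 = 0, u_11 = 1. Recurrence: u_k = 5/14·u_{k+1} + 9/14·u_{k-1} for 1 ≤ k ≤ 10. Try u_k = A + B·r^k with r = q/p = (9/14)/(5/14) = 9/5. Substitution satisfies the recurrence; boundary conditions give:
  u_k = (1 − r^k) / (1 − r^N) = (1 − (9/5)^5) / (1 − (9/5)^11) = 218453125/7833057871.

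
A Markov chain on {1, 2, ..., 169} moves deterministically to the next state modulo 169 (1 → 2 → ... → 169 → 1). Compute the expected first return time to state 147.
E[T_147 | X_0 = 147] = 169

The chain cycles deterministically, so starting at state 147 it returns in exactly 169 steps. Equivalently, the stationary distribution is uniform π_j = 1/169 for every state j, so by Kac's formula E[T_147] = 1/π_147 = 169.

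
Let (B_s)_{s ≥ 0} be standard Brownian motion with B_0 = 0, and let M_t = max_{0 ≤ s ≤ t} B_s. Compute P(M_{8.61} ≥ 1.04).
P(M_{8.61} ≥ 1.04) = 2·P(B_{8.61} ≥ 1.04) = 2(1 − Φ(1.04/√8.61)) ≈ 0.7230

By the reflection principle for Brownian motion, P(M_t ≥ a) = 2 · P(B_t ≥ a) for a ≥ 0. Since B_t ~ N(0, t), P(B_t ≥ 1.04) = 1 − Φ(1.04/√t) = 1 − Φ(1.04/√8.61) = 1 − Φ(0.3544). So
  P(M_{8.61} ≥ 1.04) = 2(1 − Φ(0.3544)) ≈ 0.7230.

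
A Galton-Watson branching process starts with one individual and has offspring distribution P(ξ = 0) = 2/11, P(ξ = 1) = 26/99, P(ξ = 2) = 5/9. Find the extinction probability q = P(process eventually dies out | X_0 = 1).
q = 18/55

The pgf is f(s) = 2/11 + 26/99·s + 5/9·s². The extinction probability q is the smallest fixed point of f in [0, 1]. Setting s = f(s):
  5/9·s² + (26/99 − 1)·s + 2/11 = 0
  5/9·s² − (2/11 + 5/9)·s + 2/11 = 0
which factors as (s − 1)·(5/9·s − 2/11) = 0, giving roots s = 1 and s = (2/11)/(5/9) = 18/55.
Mean offspring μ = 26/99 + 2·5/9 = 136/99 > 1 (supercritical), so q < 1. The extinction probability is the smaller root: q = (2/11)/(5/9) = 18/55.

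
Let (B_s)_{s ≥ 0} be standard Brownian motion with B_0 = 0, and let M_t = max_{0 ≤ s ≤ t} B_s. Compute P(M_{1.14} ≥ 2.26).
P(M_{1.14} ≥ 2.26) = 2·P(B_{1.14} ≥ 2.26) = 2(1 − Φ(2.26/√1.14)) ≈ 0.0343

By the reflection principle for Brownian motion, P(M_t ≥ a) = 2 · P(B_t ≥ a) for a ≥ 0. Since B_t ~ N(0, t), P(B_t ≥ 2.26) = 1 − Φ(2.26/√t) = 1 − Φ(2.26/√1.14) = 1 − Φ(2.1167). So
  P(M_{1.14} ≥ 2.26) = 2(1 − Φ(2.1167)) ≈ 0.0343.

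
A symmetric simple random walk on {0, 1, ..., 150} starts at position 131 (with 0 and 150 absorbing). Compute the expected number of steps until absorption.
E[τ | X_0 = 131] = 2489

Let v_k = E[τ | X_0 = k]. Boundary: v_0 = v_150 = 0. Recurrence: v_k = 1 + (v_{k-1} + v_{k+1})/2 for 1 ≤ k ≤ 149. The particular solution to v_k − (v_{k-1} + v_{k+1})/2 = 1 is v_k = −k^2. Adding homogeneous solution A + B k and matching boundaries gives v_k = k (150 − k). Substituting k = 131: v_131 = 131 · 19 = 2489.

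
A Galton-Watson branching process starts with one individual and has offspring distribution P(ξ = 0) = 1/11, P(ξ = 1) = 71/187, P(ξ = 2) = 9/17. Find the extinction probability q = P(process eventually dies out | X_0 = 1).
q = 17/99

The pgf is f(s) = 1/11 + 71/187·s + 9/17·s². The extinction probability q is the smallest fixed point of f in [0, 1]. Setting s = f(s):
  9/17·s² + (71/187 − 1)·s + 1/11 = 0
  9/17·s² − (1/11 + 9/17)·s + 1/11 = 0
which factors as (s − 1)·(9/17·s − 1/11) = 0, giving roots s = 1 and s = (1/11)/(9/17) = 17/99.
Mean offspring μ = 71/187 + 2·9/17 = 269/187 > 1 (supercritical), so q < 1. The extinction probability is the smaller root: q = (1/11)/(9/17) = 17/99.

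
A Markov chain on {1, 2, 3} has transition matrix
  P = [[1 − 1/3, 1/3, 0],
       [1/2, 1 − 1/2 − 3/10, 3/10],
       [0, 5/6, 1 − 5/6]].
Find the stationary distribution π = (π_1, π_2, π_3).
π = (75/143, 50/143, 18/143)

This is a birth-death chain on three states, which satisfies detailed balance: π_1 · P_{12} = π_2 · P_{21} and π_2 · P_{23} = π_3 · P_{32}.
From π_1 · 1/3 = π_2 · 1/2: π_2/π_1 = (1/3)/(1/2) = 2/3.
From π_2 · 3/10 = π_3 · 5/6: π_3/π_2 = (3/10)/(5/6) = 9/25.
Take π_1 proportional to 1; then unnormalized π = (1, 2/3, 6/25). Normalize by dividing by the sum 143/75:
  π = (75/143, 50/143, 18/143).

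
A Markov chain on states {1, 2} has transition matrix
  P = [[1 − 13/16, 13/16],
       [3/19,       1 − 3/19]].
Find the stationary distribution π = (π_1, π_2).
π_1 = 48/295, π_2 = 247/295

Solve πP = π with π_1 + π_2 = 1. From πP = π: π_1 · (1 − 13/16) + π_2 · 3/19 = π_1 ⇒ π_2 · 3/19 = π_1 · 13/16 ⇒ π_2/π_1 = (13/16)/(3/19) = 247/48. Together with π_1 + π_2 = 1:
  π_1 = (3/19)/(13/16 + 3/19) = (3/19)/(295/304) = 48/295,
  π_2 = (13/16)/(13/16 + 3/19) = (13/16)/(295/304) = 247/295.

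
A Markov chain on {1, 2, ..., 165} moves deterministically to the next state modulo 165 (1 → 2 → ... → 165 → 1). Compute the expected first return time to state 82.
E[T_82 | X_0 = 82] = 165

The chain cycles deterministically, so starting at state 82 it returns in exactly 165 steps. Equivalently, the stationary distribution is uniform π_j = 1/165 for every state j, so by Kac's formula E[T_82] = 1/π_82 = 165.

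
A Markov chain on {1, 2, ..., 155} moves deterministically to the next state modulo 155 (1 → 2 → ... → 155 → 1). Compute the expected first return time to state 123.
E[T_123 | X_0 = 123] = 155

The chain cycles deterministically, so starting at state 123 it returns in exactly 155 steps. Equivalently, the stationary distribution is uniform π_j = 1/155 for every state j, so by Kac's formula E[T_123] = 1/π_123 = 155.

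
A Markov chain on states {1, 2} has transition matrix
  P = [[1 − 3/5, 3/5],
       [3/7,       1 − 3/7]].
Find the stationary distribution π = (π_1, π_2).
π_1 = 5/12, π_2 = 7/12

Solve πP = π with π_1 + π_2 = 1. From πP = π: π_1 · (1 − 3/5) + π_2 · 3/7 = π_1 ⇒ π_2 · 3/7 = π_1 · 3/5 ⇒ π_2/π_1 = (3/5)/(3/7) = 7/5. Together with π_1 + π_2 = 1:
  π_1 = (3/7)/(3/5 + 3/7) = (3/7)/(36/35) = 5/12,
  π_2 = (3/5)/(3/5 + 3/7) = (3/5)/(36/35) = 7/12.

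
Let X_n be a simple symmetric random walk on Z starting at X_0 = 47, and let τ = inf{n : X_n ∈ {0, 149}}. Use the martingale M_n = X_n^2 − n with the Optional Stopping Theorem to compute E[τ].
E[τ] = 4794

M_n = X_n^2 − n is a martingale (since E[X_{n+1}^2 | F_n] = X_n^2 + 1). By OST (τ has finite mean in a bounded region), E[M_τ] = E[M_0] = X_0^2 − 0 = 47^2 = 2209. Also E[M_τ] = E[X_τ^2] − E[τ]. The walk exits at 0 or 149, with P(hit 149 first) = 47/149, so E[X_τ^2] = 149^2 · 47/149 + 0 = 7003. Thus E[τ] = E[X_τ^2] − E[M_τ] = 7003 − 2209 = 4794 = 47(149 − 47) = 4794.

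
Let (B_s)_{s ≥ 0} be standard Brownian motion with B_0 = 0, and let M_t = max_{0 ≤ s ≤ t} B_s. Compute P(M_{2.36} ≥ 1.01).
P(M_{2.36} ≥ 1.01) = 2·P(B_{2.36} ≥ 1.01) = 2(1 − Φ(1.01/√2.36)) ≈ 0.5109

By the reflection principle for Brownian motion, P(M_t ≥ a) = 2 · P(B_t ≥ a) for a ≥ 0. Since B_t ~ N(0, t), P(B_t ≥ 1.01) = 1 − Φ(1.01/√t) = 1 − Φ(1.01/√2.36) = 1 − Φ(0.6575). So
  P(M_{2.36} ≥ 1.01) = 2(1 − Φ(0.6575)) ≈ 0.5109.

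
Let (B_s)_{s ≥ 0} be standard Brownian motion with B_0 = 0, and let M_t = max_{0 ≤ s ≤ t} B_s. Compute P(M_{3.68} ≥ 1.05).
P(M_{3.68} ≥ 1.05) = 2·P(B_{3.68} ≥ 1.05) = 2(1 − Φ(1.05/√3.68)) ≈ 0.5841

By the reflection principle for Brownian motion, P(M_t ≥ a) = 2 · P(B_t ≥ a) for a ≥ 0. Since B_t ~ N(0, t), P(B_t ≥ 1.05) = 1 − Φ(1.05/√t) = 1 − Φ(1.05/√3.68) = 1 − Φ(0.5474). So
  P(M_{3.68} ≥ 1.05) = 2(1 − Φ(0.5474)) ≈ 0.5841.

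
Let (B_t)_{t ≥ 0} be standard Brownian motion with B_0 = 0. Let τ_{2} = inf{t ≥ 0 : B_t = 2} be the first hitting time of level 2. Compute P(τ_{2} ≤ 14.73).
P(τ_{2} ≤ 14.73) = 2(1 − Φ(2/√14.73)) = 2(1 − Φ(0.5211)) ≈ 0.6023

By the reflection principle for standard BM, P(τ_b ≤ t) = 2 · P(B_t ≥ b). Since B_t ~ N(0, t), P(B_t ≥ 2) = 1 − Φ(2/√t) = 1 − Φ(2/√14.73) = 1 − Φ(0.5211) ≈ 0.30115. Doubling: P(τ_{2} ≤ 14.73) ≈ 2 · 0.30115 = 0.60230 ≈ 0.6023.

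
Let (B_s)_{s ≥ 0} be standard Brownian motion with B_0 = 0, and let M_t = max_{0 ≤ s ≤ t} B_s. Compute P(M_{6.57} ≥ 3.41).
P(M_{6.57} ≥ 3.41) = 2·P(B_{6.57} ≥ 3.41) = 2(1 − Φ(3.41/√6.57)) ≈ 0.1834

By the reflection principle for Brownian motion, P(M_t ≥ a) = 2 · P(B_t ≥ a) for a ≥ 0. Since B_t ~ N(0, t), P(B_t ≥ 3.41) = 1 − Φ(3.41/√t) = 1 − Φ(3.41/√6.57) = 1 − Φ(1.3304). So
  P(M_{6.57} ≥ 3.41) = 2(1 − Φ(1.3304)) ≈ 0.1834.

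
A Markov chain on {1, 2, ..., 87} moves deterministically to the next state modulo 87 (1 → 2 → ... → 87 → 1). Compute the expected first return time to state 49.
E[T_49 | X_0 = 49] = 87

The chain cycles deterministically, so starting at state 49 it returns in exactly 87 steps. Equivalently, the stationary distribution is uniform π_j = 1/87 for every state j, so by Kac's formula E[T_49] = 1/π_49 = 87.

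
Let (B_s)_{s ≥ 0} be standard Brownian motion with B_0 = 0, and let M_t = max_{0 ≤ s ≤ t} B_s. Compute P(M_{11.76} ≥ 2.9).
P(M_{11.76} ≥ 2.9) = 2·P(B_{11.76} ≥ 2.9) = 2(1 − Φ(2.9/√11.76)) ≈ 0.3977

By the reflection principle for Brownian motion, P(M_t ≥ a) = 2 · P(B_t ≥ a) for a ≥ 0. Since B_t ~ N(0, t), P(B_t ≥ 2.9) = 1 − Φ(2.9/√t) = 1 − Φ(2.9/√11.76) = 1 − Φ(0.8457). So
  P(M_{11.76} ≥ 2.9) = 2(1 − Φ(0.8457)) ≈ 0.3977.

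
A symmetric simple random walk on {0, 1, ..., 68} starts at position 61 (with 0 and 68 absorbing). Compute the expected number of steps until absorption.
E[τ | X_0 = 61] = 427

Let v_k = E[τ | X_0 = k]. Boundary: v_0 = v_68 = 0. Recurrence: v_k = 1 + (v_{k-1} + v_{k+1})/2 for 1 ≤ k ≤ 67. The particular solution to v_k − (v_{k-1} + v_{k+1})/2 = 1 is v_k = −k^2. Adding homogeneous solution A + B k and matching boundaries gives v_k = k (68 − k). Substituting k = 61: v_61 = 61 · 7 = 427.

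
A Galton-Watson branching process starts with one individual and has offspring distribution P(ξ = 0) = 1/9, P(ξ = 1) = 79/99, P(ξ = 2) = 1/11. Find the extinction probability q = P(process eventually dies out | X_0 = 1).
q = 1

Mean offspring μ = 0·1/9 + 1·79/99 + 2·1/11 = 97/99 ≤ 1. For μ ≤ 1 with offspring not concentrated at 1, the Galton-Watson process goes extinct almost surely, so q = 1.
(Algebraic check: The pgf is f(s) = 1/9 + 79/99·s + 1/11·s². The extinction probability q is the smallest fixed point of f in [0, 1]. Setting s = f(s):
  1/11·s² + (79/99 − 1)·s + 1/9 = 0
  1/11·s² − (1/9 + 1/11)·s + 1/9 = 0
which factors as (s − 1)·(1/11·s − 1/9) = 0, giving roots s = 1 and s = (1/9)/(1/11) = 11/9. Since 11/9 ≥ 1, the smallest root in [0, 1] is s = 1.)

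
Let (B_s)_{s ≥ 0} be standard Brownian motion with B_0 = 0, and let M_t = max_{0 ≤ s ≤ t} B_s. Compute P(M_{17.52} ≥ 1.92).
P(M_{17.52} ≥ 1.92) = 2·P(B_{17.52} ≥ 1.92) = 2(1 − Φ(1.92/√17.52)) ≈ 0.6464

By the reflection principle for Brownian motion, P(M_t ≥ a) = 2 · P(B_t ≥ a) for a ≥ 0. Since B_t ~ N(0, t), P(B_t ≥ 1.92) = 1 − Φ(1.92/√t) = 1 − Φ(1.92/√17.52) = 1 − Φ(0.4587). So
  P(M_{17.52} ≥ 1.92) = 2(1 − Φ(0.4587)) ≈ 0.6464.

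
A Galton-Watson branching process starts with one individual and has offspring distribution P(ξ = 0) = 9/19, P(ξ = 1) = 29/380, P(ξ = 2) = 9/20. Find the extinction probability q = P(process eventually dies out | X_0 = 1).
q = 1

Mean offspring μ = 0·9/19 + 1·29/380 + 2·9/20 = 371/380 ≤ 1. For μ ≤ 1 with offspring not concentrated at 1, the Galton-Watson process goes extinct almost surely, so q = 1.
(Algebraic check: The pgf is f(s) = 9/19 + 29/380·s + 9/20·s². The extinction probability q is the smallest fixed point of f in [0, 1]. Setting s = f(s):
  9/20·s² + (29/380 − 1)·s + 9/19 = 0
  9/20·s² − (9/19 + 9/20)·s + 9/19 = 0
which factors as (s − 1)·(9/20·s − 9/19) = 0, giving roots s = 1 and s = (9/19)/(9/20) = 20/19. Since 20/19 ≥ 1, the smallest root in [0, 1] is s = 1.)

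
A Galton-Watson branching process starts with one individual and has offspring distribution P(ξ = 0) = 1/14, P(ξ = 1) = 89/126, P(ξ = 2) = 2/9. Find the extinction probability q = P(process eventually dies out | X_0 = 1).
q = 9/28

The pgf is f(s) = 1/14 + 89/126·s + 2/9·s². The extinction probability q is the smallest fixed point of f in [0, 1]. Setting s = f(s):
  2/9·s² + (89/126 − 1)·s + 1/14 = 0
  2/9·s² − (1/14 + 2/9)·s + 1/14 = 0
which factors as (s − 1)·(2/9·s − 1/14) = 0, giving roots s = 1 and s = (1/14)/(2/9) = 9/28.
Mean offspring μ = 89/126 + 2·2/9 = 145/126 > 1 (supercritical), so q < 1. The extinction probability is the smaller root: q = (1/14)/(2/9) = 9/28.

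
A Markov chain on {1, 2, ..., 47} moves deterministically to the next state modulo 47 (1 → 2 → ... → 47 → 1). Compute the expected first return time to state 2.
E[T_2 | X_0 = 2] = 47

The chain cycles deterministically, so starting at state 2 it returns in exactly 47 steps. Equivalently, the stationary distribution is uniform π_j = 1/47 for every state j, so by Kac's formula E[T_2] = 1/π_2 = 47.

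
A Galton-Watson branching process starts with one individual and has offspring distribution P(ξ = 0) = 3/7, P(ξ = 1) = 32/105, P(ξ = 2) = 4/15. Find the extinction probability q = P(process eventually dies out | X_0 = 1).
q = 1

Mean offspring μ = 0·3/7 + 1·32/105 + 2·4/15 = 88/105 ≤ 1. For μ ≤ 1 with offspring not concentrated at 1, the Galton-Watson process goes extinct almost surely, so q = 1.
(Algebraic check: The pgf is f(s) = 3/7 + 32/105·s + 4/15·s². The extinction probability q is the smallest fixed point of f in [0, 1]. Setting s = f(s):
  4/15·s² + (32/105 − 1)·s + 3/7 = 0
  4/15·s² − (3/7 + 4/15)·s + 3/7 = 0
which factors as (s − 1)·(4/15·s − 3/7) = 0, giving roots s = 1 and s = (3/7)/(4/15) = 45/28. Since 45/28 ≥ 1, the smallest root in [0, 1] is s = 1.)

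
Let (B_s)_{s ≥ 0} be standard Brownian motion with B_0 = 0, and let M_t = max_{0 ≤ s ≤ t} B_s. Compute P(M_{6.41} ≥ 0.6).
P(M_{6.41} ≥ 0.6) = 2·P(B_{6.41} ≥ 0.6) = 2(1 − Φ(0.6/√6.41)) ≈ 0.8127

By the reflection principle for Brownian motion, P(M_t ≥ a) = 2 · P(B_t ≥ a) for a ≥ 0. Since B_t ~ N(0, t), P(B_t ≥ 0.6) = 1 − Φ(0.6/√t) = 1 − Φ(0.6/√6.41) = 1 − Φ(0.2370). So
  P(M_{6.41} ≥ 0.6) = 2(1 − Φ(0.2370)) ≈ 0.8127.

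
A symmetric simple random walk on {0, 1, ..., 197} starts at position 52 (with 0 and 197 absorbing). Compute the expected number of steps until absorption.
E[τ | X_0 = 52] = 7540

Let v_k = E[τ | X_0 = k]. Boundary: v_0 = v_197 = 0. Recurrence: v_k = 1 + (v_{k-1} + v_{k+1})/2 for 1 ≤ k ≤ 196. The particular solution to v_k − (v_{k-1} + v_{k+1})/2 = 1 is v_k = −k^2. Adding homogeneous solution A + B k and matching boundaries gives v_k = k (197 − k). Substituting k = 52: v_52 = 52 · 145 = 7540.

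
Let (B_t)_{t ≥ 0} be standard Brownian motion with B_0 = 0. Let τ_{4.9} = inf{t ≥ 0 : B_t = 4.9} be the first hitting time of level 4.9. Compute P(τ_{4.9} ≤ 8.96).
P(τ_{4.9} ≤ 8.96) = 2(1 − Φ(4.9/√8.96)) = 2(1 − Φ(1.6370)) ≈ 0.1016

By the reflection principle for standard BM, P(τ_b ≤ t) = 2 · P(B_t ≥ b). Since B_t ~ N(0, t), P(B_t ≥ 4.9) = 1 − Φ(4.9/√t) = 1 − Φ(4.9/√8.96) = 1 − Φ(1.6370) ≈ 0.05082. Doubling: P(τ_{4.9} ≤ 8.96) ≈ 2 · 0.05082 = 0.10164 ≈ 0.1016.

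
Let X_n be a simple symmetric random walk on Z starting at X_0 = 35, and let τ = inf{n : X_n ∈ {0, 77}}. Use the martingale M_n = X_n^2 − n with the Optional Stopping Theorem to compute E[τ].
E[τ] = 1470

M_n = X_n^2 − n is a martingale (since E[X_{n+1}^2 | F_n] = X_n^2 + 1). By OST (τ has finite mean in a bounded region), E[M_τ] = E[M_0] = X_0^2 − 0 = 35^2 = 1225. Also E[M_τ] = E[X_τ^2] − E[τ]. The walk exits at 0 or 77, with P(hit 77 first) = 35/77, so E[X_τ^2] = 77^2 · 35/77 + 0 = 2695. Thus E[τ] = E[X_τ^2] − E[M_τ] = 2695 − 1225 = 1470 = 35(77 − 35) = 1470.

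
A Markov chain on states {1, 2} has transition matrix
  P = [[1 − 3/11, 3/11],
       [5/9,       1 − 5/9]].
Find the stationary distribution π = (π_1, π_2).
π_1 = 55/82, π_2 = 27/82

Solve πP = π with π_1 + π_2 = 1. From πP = π: π_1 · (1 − 3/11) + π_2 · 5/9 = π_1 ⇒ π_2 · 5/9 = π_1 · 3/11 ⇒ π_2/π_1 = (3/11)/(5/9) = 27/55. Together with π_1 + π_2 = 1:
  π_1 = (5/9)/(3/11 + 5/9) = (5/9)/(82/99) = 55/82,
  π_2 = (3/11)/(3/11 + 5/9) = (3/11)/(82/99) = 27/82.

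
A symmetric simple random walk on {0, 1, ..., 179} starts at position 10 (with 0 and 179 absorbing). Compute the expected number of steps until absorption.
E[τ | X_0 = 10] = 1690

Let v_k = E[τ | X_0 = k]. Boundary: v_0 = v_179 = 0. Recurrence: v_k = 1 + (v_{k-1} + v_{k+1})/2 for 1 ≤ k ≤ 178. The particular solution to v_k − (v_{k-1} + v_{k+1})/2 = 1 is v_k = −k^2. Adding homogeneous solution A + B k and matching boundaries gives v_k = k (179 − k). Substituting k = 10: v_10 = 10 · 169 = 1690.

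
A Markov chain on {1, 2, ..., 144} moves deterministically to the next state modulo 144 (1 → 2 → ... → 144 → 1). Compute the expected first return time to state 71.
E[T_71 | X_0 = 71] = 144

The chain cycles deterministically, so starting at state 71 it returns in exactly 144 steps. Equivalently, the stationary distribution is uniform π_j = 1/144 for every state j, so by Kac's formula E[T_71] = 1/π_71 = 144.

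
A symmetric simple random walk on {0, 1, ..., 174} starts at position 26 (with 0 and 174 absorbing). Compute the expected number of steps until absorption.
E[τ | X_0 = 26] = 3848

Let v_k = E[τ | X_0 = k]. Boundary: v_0 = v_174 = 0. Recurrence: v_k = 1 + (v_{k-1} + v_{k+1})/2 for 1 ≤ k ≤ 173. The particular solution to v_k − (v_{k-1} + v_{k+1})/2 = 1 is v_k = −k^2. Adding homogeneous solution A + B k and matching boundaries gives v_k = k (174 − k). Substituting k = 26: v_26 = 26 · 148 = 3848.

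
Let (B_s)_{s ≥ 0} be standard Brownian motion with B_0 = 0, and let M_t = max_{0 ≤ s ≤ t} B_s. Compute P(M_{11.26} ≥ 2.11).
P(M_{11.26} ≥ 2.11) = 2·P(B_{11.26} ≥ 2.11) = 2(1 − Φ(2.11/√11.26)) ≈ 0.5295

By the reflection principle for Brownian motion, P(M_t ≥ a) = 2 · P(B_t ≥ a) for a ≥ 0. Since B_t ~ N(0, t), P(B_t ≥ 2.11) = 1 − Φ(2.11/√t) = 1 − Φ(2.11/√11.26) = 1 − Φ(0.6288). So
  P(M_{11.26} ≥ 2.11) = 2(1 − Φ(0.6288)) ≈ 0.5295.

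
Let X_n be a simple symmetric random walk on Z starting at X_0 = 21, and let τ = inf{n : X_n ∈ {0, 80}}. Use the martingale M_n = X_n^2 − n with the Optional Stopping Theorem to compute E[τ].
E[τ] = 1239

M_n = X_n^2 − n is a martingale (since E[X_{n+1}^2 | F_n] = X_n^2 + 1). By OST (τ has finite mean in a bounded region), E[M_τ] = E[M_0] = X_0^2 − 0 = 21^2 = 441. Also E[M_τ] = E[X_τ^2] − E[τ]. The walk exits at 0 or 80, with P(hit 80 first) = 21/80, so E[X_τ^2] = 80^2 · 21/80 + 0 = 1680. Thus E[τ] = E[X_τ^2] − E[M_τ] = 1680 − 441 = 1239 = 21(80 − 21) = 1239.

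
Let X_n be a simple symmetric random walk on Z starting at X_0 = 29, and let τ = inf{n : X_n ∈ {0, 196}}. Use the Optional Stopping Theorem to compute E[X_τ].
E[X_τ] = 29

X_n is a martingale and τ is a bounded-mean stopping time (indeed τ is finite a.s. with bounded expectation since the walk is in a bounded region). By the OST, E[X_τ] = E[X_0] = 29. Equivalently: E[X_τ] = 196 · P(hit 196 first) + 0 · P(hit 0 first) = 196 · (29/196) = 29.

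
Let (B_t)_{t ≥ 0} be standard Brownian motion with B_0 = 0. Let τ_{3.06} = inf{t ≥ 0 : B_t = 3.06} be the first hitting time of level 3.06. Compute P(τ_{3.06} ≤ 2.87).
P(τ_{3.06} ≤ 2.87) = 2(1 − Φ(3.06/√2.87)) = 2(1 − Φ(1.8063)) ≈ 0.0709

By the reflection principle for standard BM, P(τ_b ≤ t) = 2 · P(B_t ≥ b). Since B_t ~ N(0, t), P(B_t ≥ 3.06) = 1 − Φ(3.06/√t) = 1 − Φ(3.06/√2.87) = 1 − Φ(1.8063) ≈ 0.03544. Doubling: P(τ_{3.06} ≤ 2.87) ≈ 2 · 0.03544 = 0.07088 ≈ 0.0709.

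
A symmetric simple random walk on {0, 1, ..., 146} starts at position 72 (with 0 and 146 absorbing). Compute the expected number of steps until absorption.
E[τ | X_0 = 72] = 5328

Let v_k = E[τ | X_0 = k]. Boundary: v_0 = v_146 = 0. Recurrence: v_k = 1 + (v_{k-1} + v_{k+1})/2 for 1 ≤ k ≤ 145. The particular solution to v_k − (v_{k-1} + v_{k+1})/2 = 1 is v_k = −k^2. Adding homogeneous solution A + B k and matching boundaries gives v_k = k (146 − k). Substituting k = 72: v_72 = 72 · 74 = 5328.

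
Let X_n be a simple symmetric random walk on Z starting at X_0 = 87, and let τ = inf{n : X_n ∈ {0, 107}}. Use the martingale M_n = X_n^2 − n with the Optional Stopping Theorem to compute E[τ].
E[τ] = 1740

M_n = X_n^2 − n is a martingale (since E[X_{n+1}^2 | F_n] = X_n^2 + 1). By OST (τ has finite mean in a bounded region), E[M_τ] = E[M_0] = X_0^2 − 0 = 87^2 = 7569. Also E[M_τ] = E[X_τ^2] − E[τ]. The walk exits at 0 or 107, with P(hit 107 first) = 87/107, so E[X_τ^2] = 107^2 · 87/107 + 0 = 9309. Thus E[τ] = E[X_τ^2] − E[M_τ] = 9309 − 7569 = 1740 = 87(107 − 87) = 1740.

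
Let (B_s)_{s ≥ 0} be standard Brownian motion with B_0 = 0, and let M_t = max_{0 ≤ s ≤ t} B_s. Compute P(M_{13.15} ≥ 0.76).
P(M_{13.15} ≥ 0.76) = 2·P(B_{13.15} ≥ 0.76) = 2(1 − Φ(0.76/√13.15)) ≈ 0.8340

By the reflection principle for Brownian motion, P(M_t ≥ a) = 2 · P(B_t ≥ a) for a ≥ 0. Since B_t ~ N(0, t), P(B_t ≥ 0.76) = 1 − Φ(0.76/√t) = 1 − Φ(0.76/√13.15) = 1 − Φ(0.2096). So
  P(M_{13.15} ≥ 0.76) = 2(1 − Φ(0.2096)) ≈ 0.8340.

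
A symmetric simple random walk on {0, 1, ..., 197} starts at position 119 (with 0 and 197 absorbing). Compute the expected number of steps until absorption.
E[τ | X_0 = 119] = 9282

Let v_k = E[τ | X_0 = k]. Boundary: v_0 = v_197 = 0. Recurrence: v_k = 1 + (v_{k-1} + v_{k+1})/2 for 1 ≤ k ≤ 196. The particular solution to v_k − (v_{k-1} + v_{k+1})/2 = 1 is v_k = −k^2. Adding homogeneous solution A + B k and matching boundaries gives v_k = k (197 − k). Substituting k = 119: v_119 = 119 · 78 = 9282.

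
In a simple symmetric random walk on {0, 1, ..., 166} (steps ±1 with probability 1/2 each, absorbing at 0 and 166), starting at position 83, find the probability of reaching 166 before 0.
P(hit 166 before 0) = 83/166 = 1/2

Let u_k = P(hit 166 before 0 | start at k). Then u_0 = 0, u_166 = 1, and u_k = u_{k-1}/2 + u_{k+1}/2 for 1 ≤ k ≤ 165. This harmonic recurrence is solved by u_k = k/166, giving u_83 = 83/166 = 1/2.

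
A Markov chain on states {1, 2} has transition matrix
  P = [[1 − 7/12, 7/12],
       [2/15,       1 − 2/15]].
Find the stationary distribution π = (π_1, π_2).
π_1 = 8/43, π_2 = 35/43

Solve πP = π with π_1 + π_2 = 1. From πP = π: π_1 · (1 − 7/12) + π_2 · 2/15 = π_1 ⇒ π_2 · 2/15 = π_1 · 7/12 ⇒ π_2/π_1 = (7/12)/(2/15) = 35/8. Together with π_1 + π_2 = 1:
  π_1 = (2/15)/(7/12 + 2/15) = (2/15)/(43/60) = 8/43,
  π_2 = (7/12)/(7/12 + 2/15) = (7/12)/(43/60) = 35/43.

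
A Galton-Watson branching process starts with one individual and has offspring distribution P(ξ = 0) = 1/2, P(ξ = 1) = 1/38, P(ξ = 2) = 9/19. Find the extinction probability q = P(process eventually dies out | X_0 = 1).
q = 1

Mean offspring μ = 0·1/2 + 1·1/38 + 2·9/19 = 37/38 ≤ 1. For μ ≤ 1 with offspring not concentrated at 1, the Galton-Watson process goes extinct almost surely, so q = 1.
(Algebraic check: The pgf is f(s) = 1/2 + 1/38·s + 9/19·s². The extinction probability q is the smallest fixed point of f in [0, 1]. Setting s = f(s):
  9/19·s² + (1/38 − 1)·s + 1/2 = 0
  9/19·s² − (1/2 + 9/19)·s + 1/2 = 0
which factors as (s − 1)·(9/19·s − 1/2) = 0, giving roots s = 1 and s = (1/2)/(9/19) = 19/18. Since 19/18 ≥ 1, the smallest root in [0, 1] is s = 1.)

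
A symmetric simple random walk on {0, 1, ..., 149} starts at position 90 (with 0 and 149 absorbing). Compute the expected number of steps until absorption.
E[τ | X_0 = 90] = 5310

Let v_k = E[τ | X_0 = k]. Boundary: v_0 = v_149 = 0. Recurrence: v_k = 1 + (v_{k-1} + v_{k+1})/2 for 1 ≤ k ≤ 148. The particular solution to v_k − (v_{k-1} + v_{k+1})/2 = 1 is v_k = −k^2. Adding homogeneous solution A + B k and matching boundaries gives v_k = k (149 − k). Substituting k = 90: v_90 = 90 · 59 = 5310.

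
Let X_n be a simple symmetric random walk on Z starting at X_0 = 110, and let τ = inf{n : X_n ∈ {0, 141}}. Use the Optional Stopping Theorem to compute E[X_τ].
E[X_τ] = 110

X_n is a martingale and τ is a bounded-mean stopping time (indeed τ is finite a.s. with bounded expectation since the walk is in a bounded region). By the OST, E[X_τ] = E[X_0] = 110. Equivalently: E[X_τ] = 141 · P(hit 141 first) + 0 · P(hit 0 first) = 141 · (110/141) = 110.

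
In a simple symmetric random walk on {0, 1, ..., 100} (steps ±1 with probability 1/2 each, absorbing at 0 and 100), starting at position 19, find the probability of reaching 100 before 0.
P(hit 100 before 0) = 19/100

Let u_k = P(hit 100 before 0 | start at k). Then u_0 = 0, u_100 = 1, and u_k = u_{k-1}/2 + u_{k+1}/2 for 1 ≤ k ≤ 99. This harmonic recurrence is solved by u_k = k/100, giving u_19 = 19/100.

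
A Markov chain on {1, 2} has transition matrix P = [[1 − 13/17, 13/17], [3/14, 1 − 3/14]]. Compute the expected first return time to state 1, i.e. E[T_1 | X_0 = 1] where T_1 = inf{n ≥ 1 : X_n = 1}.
E[T_1 | X_0 = 1] = 1/π_1 = 233/51

For an irreducible recurrent Markov chain with stationary distribution π, E[T_i | X_0 = i] = 1/π_i (Kac's formula). Here π_1 = (3/14)/(13/17 + 3/14) = (3/14)/(233/238) = 51/233, so E[T_1 | X_0 = 1] = 1/π_1 = (13/17 + 3/14)/(3/14) = (233/238)/(3/14) = 233/51.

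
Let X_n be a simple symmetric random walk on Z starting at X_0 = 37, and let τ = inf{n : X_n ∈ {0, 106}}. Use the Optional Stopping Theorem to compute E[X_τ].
E[X_τ] = 37

X_n is a martingale and τ is a bounded-mean stopping time (indeed τ is finite a.s. with bounded expectation since the walk is in a bounded region). By the OST, E[X_τ] = E[X_0] = 37. Equivalently: E[X_τ] = 106 · P(hit 106 first) + 0 · P(hit 0 first) = 106 · (37/106) = 37.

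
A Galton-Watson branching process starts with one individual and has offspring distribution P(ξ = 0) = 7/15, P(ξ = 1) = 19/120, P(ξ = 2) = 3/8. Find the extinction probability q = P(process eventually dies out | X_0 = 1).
q = 1

Mean offspring μ = 0·7/15 + 1·19/120 + 2·3/8 = 109/120 ≤ 1. For μ ≤ 1 with offspring not concentrated at 1, the Galton-Watson process goes extinct almost surely, so q = 1.
(Algebraic check: The pgf is f(s) = 7/15 + 19/120·s + 3/8·s². The extinction probability q is the smallest fixed point of f in [0, 1]. Setting s = f(s):
  3/8·s² + (19/120 − 1)·s + 7/15 = 0
  3/8·s² − (7/15 + 3/8)·s + 7/15 = 0
which factors as (s − 1)·(3/8·s − 7/15) = 0, giving roots s = 1 and s = (7/15)/(3/8) = 56/45. Since 56/45 ≥ 1, the smallest root in [0, 1] is s = 1.)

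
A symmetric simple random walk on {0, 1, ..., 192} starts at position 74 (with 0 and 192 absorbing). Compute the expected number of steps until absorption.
E[τ | X_0 = 74] = 8732

Let v_k = E[τ | X_0 = k]. Boundary: v_0 = v_192 = 0. Recurrence: v_k = 1 + (v_{k-1} + v_{k+1})/2 for 1 ≤ k ≤ 191. The particular solution to v_k − (v_{k-1} + v_{k+1})/2 = 1 is v_k = −k^2. Adding homogeneous solution A + B k and matching boundaries gives v_k = k (192 − k). Substituting k = 74: v_74 = 74 · 118 = 8732.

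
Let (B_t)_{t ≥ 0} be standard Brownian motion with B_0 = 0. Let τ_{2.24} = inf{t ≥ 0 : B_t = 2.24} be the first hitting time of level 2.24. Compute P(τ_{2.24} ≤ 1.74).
P(τ_{2.24} ≤ 1.74) = 2(1 − Φ(2.24/√1.74)) = 2(1 − Φ(1.6981)) ≈ 0.0895

By the reflection principle for standard BM, P(τ_b ≤ t) = 2 · P(B_t ≥ b). Since B_t ~ N(0, t), P(B_t ≥ 2.24) = 1 − Φ(2.24/√t) = 1 − Φ(2.24/√1.74) = 1 − Φ(1.6981) ≈ 0.04474. Doubling: P(τ_{2.24} ≤ 1.74) ≈ 2 · 0.04474 = 0.08948 ≈ 0.0895.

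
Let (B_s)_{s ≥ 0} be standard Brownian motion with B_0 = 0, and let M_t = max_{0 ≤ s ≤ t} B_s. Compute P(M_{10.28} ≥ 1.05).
P(M_{10.28} ≥ 1.05) = 2·P(B_{10.28} ≥ 1.05) = 2(1 − Φ(1.05/√10.28)) ≈ 0.7433

By the reflection principle for Brownian motion, P(M_t ≥ a) = 2 · P(B_t ≥ a) for a ≥ 0. Since B_t ~ N(0, t), P(B_t ≥ 1.05) = 1 − Φ(1.05/√t) = 1 − Φ(1.05/√10.28) = 1 − Φ(0.3275). So
  P(M_{10.28} ≥ 1.05) = 2(1 − Φ(0.3275)) ≈ 0.7433.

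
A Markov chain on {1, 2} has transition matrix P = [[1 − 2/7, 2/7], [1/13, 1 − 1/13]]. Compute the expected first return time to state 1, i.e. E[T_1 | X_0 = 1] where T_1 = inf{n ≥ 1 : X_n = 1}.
E[T_1 | X_0 = 1] = 1/π_1 = 33/7

For an irreducible recurrent Markov chain with stationary distribution π, E[T_i | X_0 = i] = 1/π_i (Kac's formula). Here π_1 = (1/13)/(2/7 + 1/13) = (1/13)/(33/91) = 7/33, so E[T_1 | X_0 = 1] = 1/π_1 = (2/7 + 1/13)/(1/13) = (33/91)/(1/13) = 33/7.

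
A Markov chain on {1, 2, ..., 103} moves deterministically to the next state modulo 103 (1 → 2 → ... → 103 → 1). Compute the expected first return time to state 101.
E[T_101 | X_0 = 101] = 103

The chain cycles deterministically, so starting at state 101 it returns in exactly 103 steps. Equivalently, the stationary distribution is uniform π_j = 1/103 for every state j, so by Kac's formula E[T_101] = 1/π_101 = 103.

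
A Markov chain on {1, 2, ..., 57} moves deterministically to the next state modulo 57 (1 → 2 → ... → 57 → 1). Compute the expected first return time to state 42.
E[T_42 | X_0 = 42] = 57

The chain cycles deterministically, so starting at state 42 it returns in exactly 57 steps. Equivalently, the stationary distribution is uniform π_j = 1/57 for every state j, so by Kac's formula E[T_42] = 1/π_42 = 57.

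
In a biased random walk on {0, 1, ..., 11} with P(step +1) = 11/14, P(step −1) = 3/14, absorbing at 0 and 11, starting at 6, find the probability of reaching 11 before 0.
P(hit 11 before 0) = (1 − (3/11)^6) / (1 − (3/11)^11) = 35649283054/35663936683

Let u_k denote P(reach 11 before 0 | start at k). Boundary: u_0 = 0, u_11 = 1. Recurrence: u_k = 11/14·u_{k+1} + 3/14·u_{k-1} for 1 ≤ k ≤ 10. Try u_k = A + B·r^k with r = q/p = (3/14)/(11/14) = 3/11. Substitution satisfies the recurrence; boundary conditions give:
  u_k = (1 − r^k) / (1 − r^N) = (1 − (3/11)^6) / (1 − (3/11)^11) = 35649283054/35663936683.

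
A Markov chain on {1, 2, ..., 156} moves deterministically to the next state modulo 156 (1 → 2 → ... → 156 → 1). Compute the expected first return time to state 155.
E[T_155 | X_0 = 155] = 156

The chain cycles deterministically, so starting at state 155 it returns in exactly 156 steps. Equivalently, the stationary distribution is uniform π_j = 1/156 for every state j, so by Kac's formula E[T_155] = 1/π_155 = 156.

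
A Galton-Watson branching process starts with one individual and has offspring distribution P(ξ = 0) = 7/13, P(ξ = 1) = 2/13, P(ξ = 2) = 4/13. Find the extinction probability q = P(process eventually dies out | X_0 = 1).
q = 1

Mean offspring μ = 0·7/13 + 1·2/13 + 2·4/13 = 10/13 ≤ 1. For μ ≤ 1 with offspring not concentrated at 1, the Galton-Watson process goes extinct almost surely, so q = 1.
(Algebraic check: The pgf is f(s) = 7/13 + 2/13·s + 4/13·s². The extinction probability q is the smallest fixed point of f in [0, 1]. Setting s = f(s):
  4/13·s² + (2/13 − 1)·s + 7/13 = 0
  4/13·s² − (7/13 + 4/13)·s + 7/13 = 0
which factors as (s − 1)·(4/13·s − 7/13) = 0, giving roots s = 1 and s = (7/13)/(4/13) = 7/4. Since 7/4 ≥ 1, the smallest root in [0, 1] is s = 1.)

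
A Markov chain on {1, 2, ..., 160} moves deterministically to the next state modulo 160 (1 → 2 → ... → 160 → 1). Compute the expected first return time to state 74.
E[T_74 | X_0 = 74] = 160

The chain cycles deterministically, so starting at state 74 it returns in exactly 160 steps. Equivalently, the stationary distribution is uniform π_j = 1/160 for every state j, so by Kac's formula E[T_74] = 1/π_74 = 160.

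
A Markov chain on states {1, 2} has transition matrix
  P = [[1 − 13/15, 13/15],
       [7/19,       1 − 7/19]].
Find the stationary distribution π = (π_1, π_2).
π_1 = 105/352, π_2 = 247/352

Solve πP = π with π_1 + π_2 = 1. From πP = π: π_1 · (1 − 13/15) + π_2 · 7/19 = π_1 ⇒ π_2 · 7/19 = π_1 · 13/15 ⇒ π_2/π_1 = (13/15)/(7/19) = 247/105. Together with π_1 + π_2 = 1:
  π_1 = (7/19)/(13/15 + 7/19) = (7/19)/(352/285) = 105/352,
  π_2 = (13/15)/(13/15 + 7/19) = (13/15)/(352/285) = 247/352.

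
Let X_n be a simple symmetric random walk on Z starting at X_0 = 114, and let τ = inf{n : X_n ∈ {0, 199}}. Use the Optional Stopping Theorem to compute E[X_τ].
E[X_τ] = 114

X_n is a martingale and τ is a bounded-mean stopping time (indeed τ is finite a.s. with bounded expectation since the walk is in a bounded region). By the OST, E[X_τ] = E[X_0] = 114. Equivalently: E[X_τ] = 199 · P(hit 199 first) + 0 · P(hit 0 first) = 199 · (114/199) = 114.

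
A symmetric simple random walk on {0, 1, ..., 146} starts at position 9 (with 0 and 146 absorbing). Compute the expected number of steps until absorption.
E[τ | X_0 = 9] = 1233

Let v_k = E[τ | X_0 = k]. Boundary: v_0 = v_146 = 0. Recurrence: v_k = 1 + (v_{k-1} + v_{k+1})/2 for 1 ≤ k ≤ 145. The particular solution to v_k − (v_{k-1} + v_{k+1})/2 = 1 is v_k = −k^2. Adding homogeneous solution A + B k and matching boundaries gives v_k = k (146 − k). Substituting k = 9: v_9 = 9 · 137 = 1233.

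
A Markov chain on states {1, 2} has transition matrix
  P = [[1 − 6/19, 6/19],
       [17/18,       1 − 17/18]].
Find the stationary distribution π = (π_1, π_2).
π_1 = 323/431, π_2 = 108/431

Solve πP = π with π_1 + π_2 = 1. From πP = π: π_1 · (1 − 6/19) + π_2 · 17/18 = π_1 ⇒ π_2 · 17/18 = π_1 · 6/19 ⇒ π_2/π_1 = (6/19)/(17/18) = 108/323. Together with π_1 + π_2 = 1:
  π_1 = (17/18)/(6/19 + 17/18) = (17/18)/(431/342) = 323/431,
  π_2 = (6/19)/(6/19 + 17/18) = (6/19)/(431/342) = 108/431.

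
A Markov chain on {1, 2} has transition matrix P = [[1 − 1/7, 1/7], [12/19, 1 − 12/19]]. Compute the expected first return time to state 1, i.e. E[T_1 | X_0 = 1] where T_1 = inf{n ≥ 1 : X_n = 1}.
E[T_1 | X_0 = 1] = 1/π_1 = 103/84

For an irreducible recurrent Markov chain with stationary distribution π, E[T_i | X_0 = i] = 1/π_i (Kac's formula). Here π_1 = (12/19)/(1/7 + 12/19) = (12/19)/(103/133) = 84/103, so E[T_1 | X_0 = 1] = 1/π_1 = (1/7 + 12/19)/(12/19) = (103/133)/(12/19) = 103/84.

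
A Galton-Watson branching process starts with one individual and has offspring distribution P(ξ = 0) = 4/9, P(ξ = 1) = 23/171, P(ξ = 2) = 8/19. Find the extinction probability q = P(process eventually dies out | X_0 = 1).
q = 1

Mean offspring μ = 0·4/9 + 1·23/171 + 2·8/19 = 167/171 ≤ 1. For μ ≤ 1 with offspring not concentrated at 1, the Galton-Watson process goes extinct almost surely, so q = 1.
(Algebraic check: The pgf is f(s) = 4/9 + 23/171·s + 8/19·s². The extinction probability q is the smallest fixed point of f in [0, 1]. Setting s = f(s):
  8/19·s² + (23/171 − 1)·s + 4/9 = 0
  8/19·s² − (4/9 + 8/19)·s + 4/9 = 0
which factors as (s − 1)·(8/19·s − 4/9) = 0, giving roots s = 1 and s = (4/9)/(8/19) = 19/18. Since 19/18 ≥ 1, the smallest root in [0, 1] is s = 1.)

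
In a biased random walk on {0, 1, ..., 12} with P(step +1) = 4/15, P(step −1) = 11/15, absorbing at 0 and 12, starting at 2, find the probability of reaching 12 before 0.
P(hit 12 before 0) = (1 − (11/4)^2) / (1 − (11/4)^12) = 1048576/29889634281

Let u_k denote P(reach 12 before 0 | start at k). Boundary: u_0 = 0, u_12 = 1. Recurrence: u_k = 4/15·u_{k+1} + 11/15·u_{k-1} for 1 ≤ k ≤ 11. Try u_k = A + B·r^k with r = q/p = (11/15)/(4/15) = 11/4. Substitution satisfies the recurrence; boundary conditions give:
  u_k = (1 − r^k) / (1 − r^N) = (1 − (11/4)^2) / (1 − (11/4)^12) = 1048576/29889634281.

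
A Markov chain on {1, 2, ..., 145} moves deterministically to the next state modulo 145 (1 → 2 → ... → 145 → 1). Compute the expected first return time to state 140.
E[T_140 | X_0 = 140] = 145

The chain cycles deterministically, so starting at state 140 it returns in exactly 145 steps. Equivalently, the stationary distribution is uniform π_j = 1/145 for every state j, so by Kac's formula E[T_140] = 1/π_140 = 145.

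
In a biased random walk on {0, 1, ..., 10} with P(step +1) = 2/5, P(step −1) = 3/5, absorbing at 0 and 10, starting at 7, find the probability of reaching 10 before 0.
P(hit 10 before 0) = (1 − (3/2)^7) / (1 − (3/2)^10) = 16472/58025

Let u_k denote P(reach 10 before 0 | start at k). Boundary: u_0 = 0, u_10 = 1. Recurrence: u_k = 2/5·u_{k+1} + 3/5·u_{k-1} for 1 ≤ k ≤ 9. Try u_k = A + B·r^k with r = q/p = (3/5)/(2/5) = 3/2. Substitution satisfies the recurrence; boundary conditions give:
  u_k = (1 − r^k) / (1 − r^N) = (1 − (3/2)^7) / (1 − (3/2)^10) = 16472/58025.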